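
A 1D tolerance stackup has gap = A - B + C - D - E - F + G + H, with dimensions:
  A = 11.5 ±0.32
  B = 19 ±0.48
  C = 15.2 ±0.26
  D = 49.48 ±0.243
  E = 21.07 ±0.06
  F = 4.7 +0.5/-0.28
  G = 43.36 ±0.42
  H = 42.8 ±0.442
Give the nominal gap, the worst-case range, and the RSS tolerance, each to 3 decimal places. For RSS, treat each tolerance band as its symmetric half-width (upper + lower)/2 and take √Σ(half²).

Stack each dimension's contribution:
  +A: nom +11.500 → Σnom=11.500; wc +0.320/-0.320 → slack +0.320/-0.320; half-tol=0.320, Σhalf²=0.102400
  -B: nom -19.000 → Σnom=-7.500; wc +0.480/-0.480 → slack +0.800/-0.800; half-tol=0.480, Σhalf²=0.332800
  +C: nom +15.200 → Σnom=7.700; wc +0.260/-0.260 → slack +1.060/-1.060; half-tol=0.260, Σhalf²=0.400400
  -D: nom -49.480 → Σnom=-41.780; wc +0.243/-0.243 → slack +1.303/-1.303; half-tol=0.243, Σhalf²=0.459449
  -E: nom -21.070 → Σnom=-62.850; wc +0.060/-0.060 → slack +1.363/-1.363; half-tol=0.060, Σhalf²=0.463049
  -F: nom -4.700 → Σnom=-67.550; wc +0.280/-0.500 → slack +1.643/-1.863; half-tol=0.390, Σhalf²=0.615149
  +G: nom +43.360 → Σnom=-24.190; wc +0.420/-0.420 → slack +2.063/-2.283; half-tol=0.420, Σhalf²=0.791549
  +H: nom +42.800 → Σnom=18.610; wc +0.442/-0.442 → slack +2.505/-2.725; half-tol=0.442, Σhalf²=0.986913
Nominal = 18.610. Worst-case = [18.610 - 2.725, 18.610 + 2.505] = [15.885, 21.115]. RSS = √0.986913 = 0.993.

nominal=18.610 wc=[15.885,21.115] rss=0.993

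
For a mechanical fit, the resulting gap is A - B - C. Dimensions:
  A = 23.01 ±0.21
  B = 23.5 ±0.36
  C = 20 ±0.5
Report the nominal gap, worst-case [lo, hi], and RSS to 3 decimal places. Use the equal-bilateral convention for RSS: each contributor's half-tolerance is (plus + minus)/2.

nominal=-20.490 wc=[-21.560,-19.420] rss=0.651

Stack each dimension's contribution:
  +A: nom +23.010 → Σnom=23.010; wc +0.210/-0.210 → slack +0.210/-0.210; half-tol=0.210, Σhalf²=0.044100
  -B: nom -23.500 → Σnom=-0.490; wc +0.360/-0.360 → slack +0.570/-0.570; half-tol=0.360, Σhalf²=0.173700
  -C: nom -20.000 → Σnom=-20.490; wc +0.500/-0.500 → slack +1.070/-1.070; half-tol=0.500, Σhalf²=0.423700
Nominal = -20.490. Worst-case = [-20.490 - 1.070, -20.490 + 1.070] = [-21.560, -19.420]. RSS = √0.423700 = 0.651.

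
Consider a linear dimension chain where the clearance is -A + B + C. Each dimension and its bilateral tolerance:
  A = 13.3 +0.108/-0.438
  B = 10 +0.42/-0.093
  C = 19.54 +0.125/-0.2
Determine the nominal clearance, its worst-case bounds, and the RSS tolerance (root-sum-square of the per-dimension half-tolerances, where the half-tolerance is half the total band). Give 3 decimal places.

Stack each dimension's contribution:
  -A: nom -13.300 → Σnom=-13.300; wc +0.438/-0.108 → slack +0.438/-0.108; half-tol=0.273, Σhalf²=0.074529
  +B: nom +10.000 → Σnom=-3.300; wc +0.420/-0.093 → slack +0.858/-0.201; half-tol=0.257, Σhalf²=0.140321
  +C: nom +19.540 → Σnom=16.240; wc +0.125/-0.200 → slack +0.983/-0.401; half-tol=0.163, Σhalf²=0.166728
Nominal = 16.240. Worst-case = [16.240 - 0.401, 16.240 + 0.983] = [15.839, 17.223]. RSS = √0.166728 = 0.408.

nominal=16.240 wc=[15.839,17.223] rss=0.408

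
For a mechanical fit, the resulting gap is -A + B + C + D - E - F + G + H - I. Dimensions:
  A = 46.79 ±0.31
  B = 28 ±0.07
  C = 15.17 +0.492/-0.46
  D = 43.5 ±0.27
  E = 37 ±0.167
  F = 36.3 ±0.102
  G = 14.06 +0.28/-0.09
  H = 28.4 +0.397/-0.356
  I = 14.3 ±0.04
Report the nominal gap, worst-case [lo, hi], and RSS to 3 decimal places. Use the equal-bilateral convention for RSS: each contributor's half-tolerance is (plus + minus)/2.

Stack each dimension's contribution:
  -A: nom -46.790 → Σnom=-46.790; wc +0.310/-0.310 → slack +0.310/-0.310; half-tol=0.310, Σhalf²=0.096100
  +B: nom +28.000 → Σnom=-18.790; wc +0.070/-0.070 → slack +0.380/-0.380; half-tol=0.070, Σhalf²=0.101000
  +C: nom +15.170 → Σnom=-3.620; wc +0.492/-0.460 → slack +0.872/-0.840; half-tol=0.476, Σhalf²=0.327576
  +D: nom +43.500 → Σnom=39.880; wc +0.270/-0.270 → slack +1.142/-1.110; half-tol=0.270, Σhalf²=0.400476
  -E: nom -37.000 → Σnom=2.880; wc +0.167/-0.167 → slack +1.309/-1.277; half-tol=0.167, Σhalf²=0.428365
  -F: nom -36.300 → Σnom=-33.420; wc +0.102/-0.102 → slack +1.411/-1.379; half-tol=0.102, Σhalf²=0.438769
  +G: nom +14.060 → Σnom=-19.360; wc +0.280/-0.090 → slack +1.691/-1.469; half-tol=0.185, Σhalf²=0.472994
  +H: nom +28.400 → Σnom=9.040; wc +0.397/-0.356 → slack +2.088/-1.825; half-tol=0.377, Σhalf²=0.614746
  -I: nom -14.300 → Σnom=-5.260; wc +0.040/-0.040 → slack +2.128/-1.865; half-tol=0.040, Σhalf²=0.616346
Nominal = -5.260. Worst-case = [-5.260 - 1.865, -5.260 + 2.128] = [-7.125, -3.132]. RSS = √0.616346 = 0.785.

nominal=-5.260 wc=[-7.125,-3.132] rss=0.785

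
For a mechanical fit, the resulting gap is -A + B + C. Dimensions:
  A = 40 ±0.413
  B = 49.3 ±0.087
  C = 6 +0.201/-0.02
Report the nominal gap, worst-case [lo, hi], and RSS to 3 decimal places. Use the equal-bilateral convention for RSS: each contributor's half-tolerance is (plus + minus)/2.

Stack each dimension's contribution:
  -A: nom -40.000 → Σnom=-40.000; wc +0.413/-0.413 → slack +0.413/-0.413; half-tol=0.413, Σhalf²=0.170569
  +B: nom +49.300 → Σnom=9.300; wc +0.087/-0.087 → slack +0.500/-0.500; half-tol=0.087, Σhalf²=0.178138
  +C: nom +6.000 → Σnom=15.300; wc +0.201/-0.020 → slack +0.701/-0.520; half-tol=0.111, Σhalf²=0.190348
Nominal = 15.300. Worst-case = [15.300 - 0.520, 15.300 + 0.701] = [14.780, 16.001]. RSS = √0.190348 = 0.436.

nominal=15.300 wc=[14.780,16.001] rss=0.436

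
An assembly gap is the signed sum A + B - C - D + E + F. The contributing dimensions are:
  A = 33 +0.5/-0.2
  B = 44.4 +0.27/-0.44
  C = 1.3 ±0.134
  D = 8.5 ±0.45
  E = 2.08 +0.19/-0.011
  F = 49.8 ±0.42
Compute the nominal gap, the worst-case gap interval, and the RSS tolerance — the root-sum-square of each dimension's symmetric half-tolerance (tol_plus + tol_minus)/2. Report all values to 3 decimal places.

nominal=119.480 wc=[117.825,121.444] rss=0.810

Stack each dimension's contribution:
  +A: nom +33.000 → Σnom=33.000; wc +0.500/-0.200 → slack +0.500/-0.200; half-tol=0.350, Σhalf²=0.122500
  +B: nom +44.400 → Σnom=77.400; wc +0.270/-0.440 → slack +0.770/-0.640; half-tol=0.355, Σhalf²=0.248525
  -C: nom -1.300 → Σnom=76.100; wc +0.134/-0.134 → slack +0.904/-0.774; half-tol=0.134, Σhalf²=0.266481
  -D: nom -8.500 → Σnom=67.600; wc +0.450/-0.450 → slack +1.354/-1.224; half-tol=0.450, Σhalf²=0.468981
  +E: nom +2.080 → Σnom=69.680; wc +0.190/-0.011 → slack +1.544/-1.235; half-tol=0.101, Σhalf²=0.479081
  +F: nom +49.800 → Σnom=119.480; wc +0.420/-0.420 → slack +1.964/-1.655; half-tol=0.420, Σhalf²=0.655481
Nominal = 119.480. Worst-case = [119.480 - 1.655, 119.480 + 1.964] = [117.825, 121.444]. RSS = √0.655481 = 0.810.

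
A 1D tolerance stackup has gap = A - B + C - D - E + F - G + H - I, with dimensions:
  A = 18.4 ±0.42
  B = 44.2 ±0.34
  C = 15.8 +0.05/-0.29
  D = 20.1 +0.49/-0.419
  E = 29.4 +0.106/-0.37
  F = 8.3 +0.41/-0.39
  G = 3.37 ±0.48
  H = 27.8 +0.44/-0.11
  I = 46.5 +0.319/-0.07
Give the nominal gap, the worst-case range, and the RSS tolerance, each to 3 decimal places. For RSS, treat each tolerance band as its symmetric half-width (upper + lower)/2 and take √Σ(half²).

Stack each dimension's contribution:
  +A: nom +18.400 → Σnom=18.400; wc +0.420/-0.420 → slack +0.420/-0.420; half-tol=0.420, Σhalf²=0.176400
  -B: nom -44.200 → Σnom=-25.800; wc +0.340/-0.340 → slack +0.760/-0.760; half-tol=0.340, Σhalf²=0.292000
  +C: nom +15.800 → Σnom=-10.000; wc +0.050/-0.290 → slack +0.810/-1.050; half-tol=0.170, Σhalf²=0.320900
  -D: nom -20.100 → Σnom=-30.100; wc +0.419/-0.490 → slack +1.229/-1.540; half-tol=0.455, Σhalf²=0.527470
  -E: nom -29.400 → Σnom=-59.500; wc +0.370/-0.106 → slack +1.599/-1.646; half-tol=0.238, Σhalf²=0.584114
  +F: nom +8.300 → Σnom=-51.200; wc +0.410/-0.390 → slack +2.009/-2.036; half-tol=0.400, Σhalf²=0.744114
  -G: nom -3.370 → Σnom=-54.570; wc +0.480/-0.480 → slack +2.489/-2.516; half-tol=0.480, Σhalf²=0.974514
  +H: nom +27.800 → Σnom=-26.770; wc +0.440/-0.110 → slack +2.929/-2.626; half-tol=0.275, Σhalf²=1.050139
  -I: nom -46.500 → Σnom=-73.270; wc +0.070/-0.319 → slack +2.999/-2.945; half-tol=0.195, Σhalf²=1.087970
Nominal = -73.270. Worst-case = [-73.270 - 2.945, -73.270 + 2.999] = [-76.215, -70.271]. RSS = √1.087970 = 1.043.

nominal=-73.270 wc=[-76.215,-70.271] rss=1.043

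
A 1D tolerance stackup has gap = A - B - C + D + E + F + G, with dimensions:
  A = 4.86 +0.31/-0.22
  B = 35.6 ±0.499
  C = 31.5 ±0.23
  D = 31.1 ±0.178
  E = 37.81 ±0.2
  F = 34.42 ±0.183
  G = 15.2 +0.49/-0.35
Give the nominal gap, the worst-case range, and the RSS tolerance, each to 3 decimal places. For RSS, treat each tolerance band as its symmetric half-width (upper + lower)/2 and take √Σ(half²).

nominal=56.290 wc=[54.430,58.380] rss=0.809

Stack each dimension's contribution:
  +A: nom +4.860 → Σnom=4.860; wc +0.310/-0.220 → slack +0.310/-0.220; half-tol=0.265, Σhalf²=0.070225
  -B: nom -35.600 → Σnom=-30.740; wc +0.499/-0.499 → slack +0.809/-0.719; half-tol=0.499, Σhalf²=0.319226
  -C: nom -31.500 → Σnom=-62.240; wc +0.230/-0.230 → slack +1.039/-0.949; half-tol=0.230, Σhalf²=0.372126
  +D: nom +31.100 → Σnom=-31.140; wc +0.178/-0.178 → slack +1.217/-1.127; half-tol=0.178, Σhalf²=0.403810
  +E: nom +37.810 → Σnom=6.670; wc +0.200/-0.200 → slack +1.417/-1.327; half-tol=0.200, Σhalf²=0.443810
  +F: nom +34.420 → Σnom=41.090; wc +0.183/-0.183 → slack +1.600/-1.510; half-tol=0.183, Σhalf²=0.477299
  +G: nom +15.200 → Σnom=56.290; wc +0.490/-0.350 → slack +2.090/-1.860; half-tol=0.420, Σhalf²=0.653699
Nominal = 56.290. Worst-case = [56.290 - 1.860, 56.290 + 2.090] = [54.430, 58.380]. RSS = √0.653699 = 0.809.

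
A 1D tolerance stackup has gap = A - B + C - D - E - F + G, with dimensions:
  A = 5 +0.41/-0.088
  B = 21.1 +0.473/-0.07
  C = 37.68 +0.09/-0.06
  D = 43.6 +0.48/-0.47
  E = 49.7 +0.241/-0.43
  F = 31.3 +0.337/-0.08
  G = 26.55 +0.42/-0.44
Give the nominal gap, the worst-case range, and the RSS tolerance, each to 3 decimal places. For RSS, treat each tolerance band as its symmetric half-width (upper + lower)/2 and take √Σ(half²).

Stack each dimension's contribution:
  +A: nom +5.000 → Σnom=5.000; wc +0.410/-0.088 → slack +0.410/-0.088; half-tol=0.249, Σhalf²=0.062001
  -B: nom -21.100 → Σnom=-16.100; wc +0.070/-0.473 → slack +0.480/-0.561; half-tol=0.271, Σhalf²=0.135713
  +C: nom +37.680 → Σnom=21.580; wc +0.090/-0.060 → slack +0.570/-0.621; half-tol=0.075, Σhalf²=0.141338
  -D: nom -43.600 → Σnom=-22.020; wc +0.470/-0.480 → slack +1.040/-1.101; half-tol=0.475, Σhalf²=0.366963
  -E: nom -49.700 → Σnom=-71.720; wc +0.430/-0.241 → slack +1.470/-1.342; half-tol=0.336, Σhalf²=0.479523
  -F: nom -31.300 → Σnom=-103.020; wc +0.080/-0.337 → slack +1.550/-1.679; half-tol=0.209, Σhalf²=0.522996
  +G: nom +26.550 → Σnom=-76.470; wc +0.420/-0.440 → slack +1.970/-2.119; half-tol=0.430, Σhalf²=0.707896
Nominal = -76.470. Worst-case = [-76.470 - 2.119, -76.470 + 1.970] = [-78.589, -74.500]. RSS = √0.707896 = 0.841.

nominal=-76.470 wc=[-78.589,-74.500] rss=0.841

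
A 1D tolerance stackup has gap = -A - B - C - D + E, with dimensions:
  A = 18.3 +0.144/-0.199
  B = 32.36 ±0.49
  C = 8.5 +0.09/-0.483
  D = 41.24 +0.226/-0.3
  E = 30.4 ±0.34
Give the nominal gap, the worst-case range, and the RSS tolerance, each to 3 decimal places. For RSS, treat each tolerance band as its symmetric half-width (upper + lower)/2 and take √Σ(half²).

Stack each dimension's contribution:
  -A: nom -18.300 → Σnom=-18.300; wc +0.199/-0.144 → slack +0.199/-0.144; half-tol=0.171, Σhalf²=0.029412
  -B: nom -32.360 → Σnom=-50.660; wc +0.490/-0.490 → slack +0.689/-0.634; half-tol=0.490, Σhalf²=0.269512
  -C: nom -8.500 → Σnom=-59.160; wc +0.483/-0.090 → slack +1.172/-0.724; half-tol=0.286, Σhalf²=0.351594
  -D: nom -41.240 → Σnom=-100.400; wc +0.300/-0.226 → slack +1.472/-0.950; half-tol=0.263, Σhalf²=0.420763
  +E: nom +30.400 → Σnom=-70.000; wc +0.340/-0.340 → slack +1.812/-1.290; half-tol=0.340, Σhalf²=0.536363
Nominal = -70.000. Worst-case = [-70.000 - 1.290, -70.000 + 1.812] = [-71.290, -68.188]. RSS = √0.536363 = 0.732.

nominal=-70.000 wc=[-71.290,-68.188] rss=0.732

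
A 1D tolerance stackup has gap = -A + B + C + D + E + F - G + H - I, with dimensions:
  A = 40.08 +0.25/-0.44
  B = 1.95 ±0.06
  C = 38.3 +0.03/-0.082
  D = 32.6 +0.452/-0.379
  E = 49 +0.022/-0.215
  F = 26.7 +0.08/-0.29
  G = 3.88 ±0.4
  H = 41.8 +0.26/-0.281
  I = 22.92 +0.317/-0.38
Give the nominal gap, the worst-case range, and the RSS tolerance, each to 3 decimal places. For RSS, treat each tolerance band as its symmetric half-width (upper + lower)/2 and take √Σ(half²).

Stack each dimension's contribution:
  -A: nom -40.080 → Σnom=-40.080; wc +0.440/-0.250 → slack +0.440/-0.250; half-tol=0.345, Σhalf²=0.119025
  +B: nom +1.950 → Σnom=-38.130; wc +0.060/-0.060 → slack +0.500/-0.310; half-tol=0.060, Σhalf²=0.122625
  +C: nom +38.300 → Σnom=0.170; wc +0.030/-0.082 → slack +0.530/-0.392; half-tol=0.056, Σhalf²=0.125761
  +D: nom +32.600 → Σnom=32.770; wc +0.452/-0.379 → slack +0.982/-0.771; half-tol=0.415, Σhalf²=0.298401
  +E: nom +49.000 → Σnom=81.770; wc +0.022/-0.215 → slack +1.004/-0.986; half-tol=0.118, Σhalf²=0.312443
  +F: nom +26.700 → Σnom=108.470; wc +0.080/-0.290 → slack +1.084/-1.276; half-tol=0.185, Σhalf²=0.346668
  -G: nom -3.880 → Σnom=104.590; wc +0.400/-0.400 → slack +1.484/-1.676; half-tol=0.400, Σhalf²=0.506668
  +H: nom +41.800 → Σnom=146.390; wc +0.260/-0.281 → slack +1.744/-1.957; half-tol=0.271, Σhalf²=0.579839
  -I: nom -22.920 → Σnom=123.470; wc +0.380/-0.317 → slack +2.124/-2.274; half-tol=0.349, Σhalf²=0.701291
Nominal = 123.470. Worst-case = [123.470 - 2.274, 123.470 + 2.124] = [121.196, 125.594]. RSS = √0.701291 = 0.837.

nominal=123.470 wc=[121.196,125.594] rss=0.837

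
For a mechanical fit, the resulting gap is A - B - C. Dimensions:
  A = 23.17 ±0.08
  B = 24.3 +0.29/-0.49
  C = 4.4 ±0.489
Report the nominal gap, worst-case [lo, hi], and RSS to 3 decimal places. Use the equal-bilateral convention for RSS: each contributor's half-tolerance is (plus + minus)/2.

Stack each dimension's contribution:
  +A: nom +23.170 → Σnom=23.170; wc +0.080/-0.080 → slack +0.080/-0.080; half-tol=0.080, Σhalf²=0.006400
  -B: nom -24.300 → Σnom=-1.130; wc +0.490/-0.290 → slack +0.570/-0.370; half-tol=0.390, Σhalf²=0.158500
  -C: nom -4.400 → Σnom=-5.530; wc +0.489/-0.489 → slack +1.059/-0.859; half-tol=0.489, Σhalf²=0.397621
Nominal = -5.530. Worst-case = [-5.530 - 0.859, -5.530 + 1.059] = [-6.389, -4.471]. RSS = √0.397621 = 0.631.

nominal=-5.530 wc=[-6.389,-4.471] rss=0.631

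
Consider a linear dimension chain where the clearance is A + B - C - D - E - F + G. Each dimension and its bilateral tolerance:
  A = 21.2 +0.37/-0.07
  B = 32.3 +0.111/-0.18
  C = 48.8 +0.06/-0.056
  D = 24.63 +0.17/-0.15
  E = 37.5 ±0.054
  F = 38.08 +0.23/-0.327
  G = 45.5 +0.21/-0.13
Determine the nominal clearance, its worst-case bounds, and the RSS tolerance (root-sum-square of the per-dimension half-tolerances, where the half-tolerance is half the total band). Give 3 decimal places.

nominal=-50.010 wc=[-50.904,-48.732] rss=0.456

Stack each dimension's contribution:
  +A: nom +21.200 → Σnom=21.200; wc +0.370/-0.070 → slack +0.370/-0.070; half-tol=0.220, Σhalf²=0.048400
  +B: nom +32.300 → Σnom=53.500; wc +0.111/-0.180 → slack +0.481/-0.250; half-tol=0.145, Σhalf²=0.069570
  -C: nom -48.800 → Σnom=4.700; wc +0.056/-0.060 → slack +0.537/-0.310; half-tol=0.058, Σhalf²=0.072934
  -D: nom -24.630 → Σnom=-19.930; wc +0.150/-0.170 → slack +0.687/-0.480; half-tol=0.160, Σhalf²=0.098534
  -E: nom -37.500 → Σnom=-57.430; wc +0.054/-0.054 → slack +0.741/-0.534; half-tol=0.054, Σhalf²=0.101450
  -F: nom -38.080 → Σnom=-95.510; wc +0.327/-0.230 → slack +1.068/-0.764; half-tol=0.279, Σhalf²=0.179013
  +G: nom +45.500 → Σnom=-50.010; wc +0.210/-0.130 → slack +1.278/-0.894; half-tol=0.170, Σhalf²=0.207913
Nominal = -50.010. Worst-case = [-50.010 - 0.894, -50.010 + 1.278] = [-50.904, -48.732]. RSS = √0.207913 = 0.456.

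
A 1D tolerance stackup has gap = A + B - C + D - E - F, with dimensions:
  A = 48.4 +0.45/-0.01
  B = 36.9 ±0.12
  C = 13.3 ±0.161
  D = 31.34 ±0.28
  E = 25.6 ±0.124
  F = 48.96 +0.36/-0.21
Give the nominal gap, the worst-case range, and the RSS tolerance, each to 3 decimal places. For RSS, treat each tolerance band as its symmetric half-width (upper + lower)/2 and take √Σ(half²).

nominal=28.780 wc=[27.725,30.125] rss=0.518

Stack each dimension's contribution:
  +A: nom +48.400 → Σnom=48.400; wc +0.450/-0.010 → slack +0.450/-0.010; half-tol=0.230, Σhalf²=0.052900
  +B: nom +36.900 → Σnom=85.300; wc +0.120/-0.120 → slack +0.570/-0.130; half-tol=0.120, Σhalf²=0.067300
  -C: nom -13.300 → Σnom=72.000; wc +0.161/-0.161 → slack +0.731/-0.291; half-tol=0.161, Σhalf²=0.093221
  +D: nom +31.340 → Σnom=103.340; wc +0.280/-0.280 → slack +1.011/-0.571; half-tol=0.280, Σhalf²=0.171621
  -E: nom -25.600 → Σnom=77.740; wc +0.124/-0.124 → slack +1.135/-0.695; half-tol=0.124, Σhalf²=0.186997
  -F: nom -48.960 → Σnom=28.780; wc +0.210/-0.360 → slack +1.345/-1.055; half-tol=0.285, Σhalf²=0.268222
Nominal = 28.780. Worst-case = [28.780 - 1.055, 28.780 + 1.345] = [27.725, 30.125]. RSS = √0.268222 = 0.518.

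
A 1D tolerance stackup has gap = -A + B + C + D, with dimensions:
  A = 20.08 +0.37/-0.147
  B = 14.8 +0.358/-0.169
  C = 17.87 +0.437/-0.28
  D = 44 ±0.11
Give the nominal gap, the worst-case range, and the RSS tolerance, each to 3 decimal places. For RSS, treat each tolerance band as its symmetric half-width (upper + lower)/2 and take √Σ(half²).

nominal=56.590 wc=[55.661,57.642] rss=0.526

Stack each dimension's contribution:
  -A: nom -20.080 → Σnom=-20.080; wc +0.147/-0.370 → slack +0.147/-0.370; half-tol=0.259, Σhalf²=0.066822
  +B: nom +14.800 → Σnom=-5.280; wc +0.358/-0.169 → slack +0.505/-0.539; half-tol=0.264, Σhalf²=0.136255
  +C: nom +17.870 → Σnom=12.590; wc +0.437/-0.280 → slack +0.942/-0.819; half-tol=0.359, Σhalf²=0.264777
  +D: nom +44.000 → Σnom=56.590; wc +0.110/-0.110 → slack +1.052/-0.929; half-tol=0.110, Σhalf²=0.276877
Nominal = 56.590. Worst-case = [56.590 - 0.929, 56.590 + 1.052] = [55.661, 57.642]. RSS = √0.276877 = 0.526.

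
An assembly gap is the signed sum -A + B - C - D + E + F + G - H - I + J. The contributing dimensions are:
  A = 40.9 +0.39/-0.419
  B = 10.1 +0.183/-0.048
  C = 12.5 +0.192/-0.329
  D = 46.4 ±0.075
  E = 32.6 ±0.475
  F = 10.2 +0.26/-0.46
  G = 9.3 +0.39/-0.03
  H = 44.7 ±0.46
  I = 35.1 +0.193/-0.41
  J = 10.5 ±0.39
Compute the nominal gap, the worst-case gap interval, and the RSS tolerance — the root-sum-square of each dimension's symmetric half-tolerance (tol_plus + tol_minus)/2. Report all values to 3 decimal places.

nominal=-106.900 wc=[-109.613,-103.509] rss=1.051

Stack each dimension's contribution:
  -A: nom -40.900 → Σnom=-40.900; wc +0.419/-0.390 → slack +0.419/-0.390; half-tol=0.404, Σhalf²=0.163620
  +B: nom +10.100 → Σnom=-30.800; wc +0.183/-0.048 → slack +0.602/-0.438; half-tol=0.115, Σhalf²=0.176960
  -C: nom -12.500 → Σnom=-43.300; wc +0.329/-0.192 → slack +0.931/-0.630; half-tol=0.261, Σhalf²=0.244821
  -D: nom -46.400 → Σnom=-89.700; wc +0.075/-0.075 → slack +1.006/-0.705; half-tol=0.075, Σhalf²=0.250446
  +E: nom +32.600 → Σnom=-57.100; wc +0.475/-0.475 → slack +1.481/-1.180; half-tol=0.475, Σhalf²=0.476071
  +F: nom +10.200 → Σnom=-46.900; wc +0.260/-0.460 → slack +1.741/-1.640; half-tol=0.360, Σhalf²=0.605671
  +G: nom +9.300 → Σnom=-37.600; wc +0.390/-0.030 → slack +2.131/-1.670; half-tol=0.210, Σhalf²=0.649771
  -H: nom -44.700 → Σnom=-82.300; wc +0.460/-0.460 → slack +2.591/-2.130; half-tol=0.460, Σhalf²=0.861371
  -I: nom -35.100 → Σnom=-117.400; wc +0.410/-0.193 → slack +3.001/-2.323; half-tol=0.301, Σhalf²=0.952273
  +J: nom +10.500 → Σnom=-106.900; wc +0.390/-0.390 → slack +3.391/-2.713; half-tol=0.390, Σhalf²=1.104373
Nominal = -106.900. Worst-case = [-106.900 - 2.713, -106.900 + 3.391] = [-109.613, -103.509]. RSS = √1.104373 = 1.051.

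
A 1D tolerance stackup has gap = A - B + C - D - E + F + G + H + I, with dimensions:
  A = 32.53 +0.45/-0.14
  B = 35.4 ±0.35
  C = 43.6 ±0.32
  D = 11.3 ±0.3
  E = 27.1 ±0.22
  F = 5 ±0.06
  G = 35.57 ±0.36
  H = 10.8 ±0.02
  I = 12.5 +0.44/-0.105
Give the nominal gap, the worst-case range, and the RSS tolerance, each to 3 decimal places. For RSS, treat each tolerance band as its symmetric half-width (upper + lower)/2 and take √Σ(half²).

nominal=66.200 wc=[64.325,68.720] rss=0.811

Stack each dimension's contribution:
  +A: nom +32.530 → Σnom=32.530; wc +0.450/-0.140 → slack +0.450/-0.140; half-tol=0.295, Σhalf²=0.087025
  -B: nom -35.400 → Σnom=-2.870; wc +0.350/-0.350 → slack +0.800/-0.490; half-tol=0.350, Σhalf²=0.209525
  +C: nom +43.600 → Σnom=40.730; wc +0.320/-0.320 → slack +1.120/-0.810; half-tol=0.320, Σhalf²=0.311925
  -D: nom -11.300 → Σnom=29.430; wc +0.300/-0.300 → slack +1.420/-1.110; half-tol=0.300, Σhalf²=0.401925
  -E: nom -27.100 → Σnom=2.330; wc +0.220/-0.220 → slack +1.640/-1.330; half-tol=0.220, Σhalf²=0.450325
  +F: nom +5.000 → Σnom=7.330; wc +0.060/-0.060 → slack +1.700/-1.390; half-tol=0.060, Σhalf²=0.453925
  +G: nom +35.570 → Σnom=42.900; wc +0.360/-0.360 → slack +2.060/-1.750; half-tol=0.360, Σhalf²=0.583525
  +H: nom +10.800 → Σnom=53.700; wc +0.020/-0.020 → slack +2.080/-1.770; half-tol=0.020, Σhalf²=0.583925
  +I: nom +12.500 → Σnom=66.200; wc +0.440/-0.105 → slack +2.520/-1.875; half-tol=0.273, Σhalf²=0.658181
Nominal = 66.200. Worst-case = [66.200 - 1.875, 66.200 + 2.520] = [64.325, 68.720]. RSS = √0.658181 = 0.811.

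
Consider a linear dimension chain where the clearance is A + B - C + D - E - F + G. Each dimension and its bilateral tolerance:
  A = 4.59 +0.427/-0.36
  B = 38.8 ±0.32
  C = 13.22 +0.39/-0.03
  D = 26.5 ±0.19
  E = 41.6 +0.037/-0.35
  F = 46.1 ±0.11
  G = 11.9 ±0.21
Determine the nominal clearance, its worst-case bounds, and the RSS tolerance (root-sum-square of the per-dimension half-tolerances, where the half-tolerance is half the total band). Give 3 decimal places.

Stack each dimension's contribution:
  +A: nom +4.590 → Σnom=4.590; wc +0.427/-0.360 → slack +0.427/-0.360; half-tol=0.393, Σhalf²=0.154842
  +B: nom +38.800 → Σnom=43.390; wc +0.320/-0.320 → slack +0.747/-0.680; half-tol=0.320, Σhalf²=0.257242
  -C: nom -13.220 → Σnom=30.170; wc +0.030/-0.390 → slack +0.777/-1.070; half-tol=0.210, Σhalf²=0.301342
  +D: nom +26.500 → Σnom=56.670; wc +0.190/-0.190 → slack +0.967/-1.260; half-tol=0.190, Σhalf²=0.337442
  -E: nom -41.600 → Σnom=15.070; wc +0.350/-0.037 → slack +1.317/-1.297; half-tol=0.193, Σhalf²=0.374885
  -F: nom -46.100 → Σnom=-31.030; wc +0.110/-0.110 → slack +1.427/-1.407; half-tol=0.110, Σhalf²=0.386985
  +G: nom +11.900 → Σnom=-19.130; wc +0.210/-0.210 → slack +1.637/-1.617; half-tol=0.210, Σhalf²=0.431084
Nominal = -19.130. Worst-case = [-19.130 - 1.617, -19.130 + 1.637] = [-20.747, -17.493]. RSS = √0.431084 = 0.657.

nominal=-19.130 wc=[-20.747,-17.493] rss=0.657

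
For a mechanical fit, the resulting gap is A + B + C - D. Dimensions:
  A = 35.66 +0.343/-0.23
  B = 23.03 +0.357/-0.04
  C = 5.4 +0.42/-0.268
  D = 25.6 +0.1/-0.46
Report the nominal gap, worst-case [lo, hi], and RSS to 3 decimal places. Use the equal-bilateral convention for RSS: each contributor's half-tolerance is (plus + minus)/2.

Stack each dimension's contribution:
  +A: nom +35.660 → Σnom=35.660; wc +0.343/-0.230 → slack +0.343/-0.230; half-tol=0.287, Σhalf²=0.082082
  +B: nom +23.030 → Σnom=58.690; wc +0.357/-0.040 → slack +0.700/-0.270; half-tol=0.198, Σhalf²=0.121485
  +C: nom +5.400 → Σnom=64.090; wc +0.420/-0.268 → slack +1.120/-0.538; half-tol=0.344, Σhalf²=0.239820
  -D: nom -25.600 → Σnom=38.490; wc +0.460/-0.100 → slack +1.580/-0.638; half-tol=0.280, Σhalf²=0.318221
Nominal = 38.490. Worst-case = [38.490 - 0.638, 38.490 + 1.580] = [37.852, 40.070]. RSS = √0.318221 = 0.564.

nominal=38.490 wc=[37.852,40.070] rss=0.564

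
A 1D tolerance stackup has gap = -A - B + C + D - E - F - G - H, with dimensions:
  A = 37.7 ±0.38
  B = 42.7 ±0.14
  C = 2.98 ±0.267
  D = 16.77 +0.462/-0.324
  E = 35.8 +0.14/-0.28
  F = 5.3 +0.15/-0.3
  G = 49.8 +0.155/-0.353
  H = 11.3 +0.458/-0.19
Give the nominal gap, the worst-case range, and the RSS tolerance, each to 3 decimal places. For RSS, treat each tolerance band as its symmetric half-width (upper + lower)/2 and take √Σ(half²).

nominal=-162.850 wc=[-164.864,-160.478] rss=0.809

Stack each dimension's contribution:
  -A: nom -37.700 → Σnom=-37.700; wc +0.380/-0.380 → slack +0.380/-0.380; half-tol=0.380, Σhalf²=0.144400
  -B: nom -42.700 → Σnom=-80.400; wc +0.140/-0.140 → slack +0.520/-0.520; half-tol=0.140, Σhalf²=0.164000
  +C: nom +2.980 → Σnom=-77.420; wc +0.267/-0.267 → slack +0.787/-0.787; half-tol=0.267, Σhalf²=0.235289
  +D: nom +16.770 → Σnom=-60.650; wc +0.462/-0.324 → slack +1.249/-1.111; half-tol=0.393, Σhalf²=0.389738
  -E: nom -35.800 → Σnom=-96.450; wc +0.280/-0.140 → slack +1.529/-1.251; half-tol=0.210, Σhalf²=0.433838
  -F: nom -5.300 → Σnom=-101.750; wc +0.300/-0.150 → slack +1.829/-1.401; half-tol=0.225, Σhalf²=0.484463
  -G: nom -49.800 → Σnom=-151.550; wc +0.353/-0.155 → slack +2.182/-1.556; half-tol=0.254, Σhalf²=0.548979
  -H: nom -11.300 → Σnom=-162.850; wc +0.190/-0.458 → slack +2.372/-2.014; half-tol=0.324, Σhalf²=0.653955
Nominal = -162.850. Worst-case = [-162.850 - 2.014, -162.850 + 2.372] = [-164.864, -160.478]. RSS = √0.653955 = 0.809.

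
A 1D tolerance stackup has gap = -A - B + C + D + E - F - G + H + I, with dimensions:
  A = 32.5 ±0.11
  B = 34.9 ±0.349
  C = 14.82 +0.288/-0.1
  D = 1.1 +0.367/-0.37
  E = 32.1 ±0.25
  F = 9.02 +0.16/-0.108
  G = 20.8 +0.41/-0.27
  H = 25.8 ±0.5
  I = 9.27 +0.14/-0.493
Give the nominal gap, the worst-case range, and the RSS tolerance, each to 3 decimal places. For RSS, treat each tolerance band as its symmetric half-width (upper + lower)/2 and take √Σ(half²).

Stack each dimension's contribution:
  -A: nom -32.500 → Σnom=-32.500; wc +0.110/-0.110 → slack +0.110/-0.110; half-tol=0.110, Σhalf²=0.012100
  -B: nom -34.900 → Σnom=-67.400; wc +0.349/-0.349 → slack +0.459/-0.459; half-tol=0.349, Σhalf²=0.133901
  +C: nom +14.820 → Σnom=-52.580; wc +0.288/-0.100 → slack +0.747/-0.559; half-tol=0.194, Σhalf²=0.171537
  +D: nom +1.100 → Σnom=-51.480; wc +0.367/-0.370 → slack +1.114/-0.929; half-tol=0.368, Σhalf²=0.307329
  +E: nom +32.100 → Σnom=-19.380; wc +0.250/-0.250 → slack +1.364/-1.179; half-tol=0.250, Σhalf²=0.369829
  -F: nom -9.020 → Σnom=-28.400; wc +0.108/-0.160 → slack +1.472/-1.339; half-tol=0.134, Σhalf²=0.387785
  -G: nom -20.800 → Σnom=-49.200; wc +0.270/-0.410 → slack +1.742/-1.749; half-tol=0.340, Σhalf²=0.503385
  +H: nom +25.800 → Σnom=-23.400; wc +0.500/-0.500 → slack +2.242/-2.249; half-tol=0.500, Σhalf²=0.753385
  +I: nom +9.270 → Σnom=-14.130; wc +0.140/-0.493 → slack +2.382/-2.742; half-tol=0.317, Σhalf²=0.853557
Nominal = -14.130. Worst-case = [-14.130 - 2.742, -14.130 + 2.382] = [-16.872, -11.748]. RSS = √0.853557 = 0.924.

nominal=-14.130 wc=[-16.872,-11.748] rss=0.924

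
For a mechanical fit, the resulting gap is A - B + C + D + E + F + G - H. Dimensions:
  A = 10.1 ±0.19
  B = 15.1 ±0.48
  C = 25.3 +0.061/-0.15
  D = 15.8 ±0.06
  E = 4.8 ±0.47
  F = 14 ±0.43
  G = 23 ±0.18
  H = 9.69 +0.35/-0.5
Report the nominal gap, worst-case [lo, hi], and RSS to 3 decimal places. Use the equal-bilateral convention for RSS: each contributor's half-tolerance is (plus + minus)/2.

nominal=68.210 wc=[65.900,70.581] rss=0.949

Stack each dimension's contribution:
  +A: nom +10.100 → Σnom=10.100; wc +0.190/-0.190 → slack +0.190/-0.190; half-tol=0.190, Σhalf²=0.036100
  -B: nom -15.100 → Σnom=-5.000; wc +0.480/-0.480 → slack +0.670/-0.670; half-tol=0.480, Σhalf²=0.266500
  +C: nom +25.300 → Σnom=20.300; wc +0.061/-0.150 → slack +0.731/-0.820; half-tol=0.105, Σhalf²=0.277630
  +D: nom +15.800 → Σnom=36.100; wc +0.060/-0.060 → slack +0.791/-0.880; half-tol=0.060, Σhalf²=0.281230
  +E: nom +4.800 → Σnom=40.900; wc +0.470/-0.470 → slack +1.261/-1.350; half-tol=0.470, Σhalf²=0.502130
  +F: nom +14.000 → Σnom=54.900; wc +0.430/-0.430 → slack +1.691/-1.780; half-tol=0.430, Σhalf²=0.687030
  +G: nom +23.000 → Σnom=77.900; wc +0.180/-0.180 → slack +1.871/-1.960; half-tol=0.180, Σhalf²=0.719430
  -H: nom -9.690 → Σnom=68.210; wc +0.500/-0.350 → slack +2.371/-2.310; half-tol=0.425, Σhalf²=0.900055
Nominal = 68.210. Worst-case = [68.210 - 2.310, 68.210 + 2.371] = [65.900, 70.581]. RSS = √0.900055 = 0.949.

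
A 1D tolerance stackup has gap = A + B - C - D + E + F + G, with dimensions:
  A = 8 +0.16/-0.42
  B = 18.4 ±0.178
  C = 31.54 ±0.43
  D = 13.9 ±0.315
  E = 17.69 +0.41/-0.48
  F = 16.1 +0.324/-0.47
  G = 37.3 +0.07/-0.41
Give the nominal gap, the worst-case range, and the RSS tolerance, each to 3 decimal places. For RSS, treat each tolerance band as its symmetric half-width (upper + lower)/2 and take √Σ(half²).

Stack each dimension's contribution:
  +A: nom +8.000 → Σnom=8.000; wc +0.160/-0.420 → slack +0.160/-0.420; half-tol=0.290, Σhalf²=0.084100
  +B: nom +18.400 → Σnom=26.400; wc +0.178/-0.178 → slack +0.338/-0.598; half-tol=0.178, Σhalf²=0.115784
  -C: nom -31.540 → Σnom=-5.140; wc +0.430/-0.430 → slack +0.768/-1.028; half-tol=0.430, Σhalf²=0.300684
  -D: nom -13.900 → Σnom=-19.040; wc +0.315/-0.315 → slack +1.083/-1.343; half-tol=0.315, Σhalf²=0.399909
  +E: nom +17.690 → Σnom=-1.350; wc +0.410/-0.480 → slack +1.493/-1.823; half-tol=0.445, Σhalf²=0.597934
  +F: nom +16.100 → Σnom=14.750; wc +0.324/-0.470 → slack +1.817/-2.293; half-tol=0.397, Σhalf²=0.755543
  +G: nom +37.300 → Σnom=52.050; wc +0.070/-0.410 → slack +1.887/-2.703; half-tol=0.240, Σhalf²=0.813143
Nominal = 52.050. Worst-case = [52.050 - 2.703, 52.050 + 1.887] = [49.347, 53.937]. RSS = √0.813143 = 0.902.

nominal=52.050 wc=[49.347,53.937] rss=0.902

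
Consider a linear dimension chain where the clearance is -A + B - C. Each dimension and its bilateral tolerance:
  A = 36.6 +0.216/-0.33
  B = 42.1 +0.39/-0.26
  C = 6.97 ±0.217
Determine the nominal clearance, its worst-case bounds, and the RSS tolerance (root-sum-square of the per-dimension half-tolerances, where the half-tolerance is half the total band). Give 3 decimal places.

nominal=-1.470 wc=[-2.163,-0.533] rss=0.477

Stack each dimension's contribution:
  -A: nom -36.600 → Σnom=-36.600; wc +0.330/-0.216 → slack +0.330/-0.216; half-tol=0.273, Σhalf²=0.074529
  +B: nom +42.100 → Σnom=5.500; wc +0.390/-0.260 → slack +0.720/-0.476; half-tol=0.325, Σhalf²=0.180154
  -C: nom -6.970 → Σnom=-1.470; wc +0.217/-0.217 → slack +0.937/-0.693; half-tol=0.217, Σhalf²=0.227243
Nominal = -1.470. Worst-case = [-1.470 - 0.693, -1.470 + 0.937] = [-2.163, -0.533]. RSS = √0.227243 = 0.477.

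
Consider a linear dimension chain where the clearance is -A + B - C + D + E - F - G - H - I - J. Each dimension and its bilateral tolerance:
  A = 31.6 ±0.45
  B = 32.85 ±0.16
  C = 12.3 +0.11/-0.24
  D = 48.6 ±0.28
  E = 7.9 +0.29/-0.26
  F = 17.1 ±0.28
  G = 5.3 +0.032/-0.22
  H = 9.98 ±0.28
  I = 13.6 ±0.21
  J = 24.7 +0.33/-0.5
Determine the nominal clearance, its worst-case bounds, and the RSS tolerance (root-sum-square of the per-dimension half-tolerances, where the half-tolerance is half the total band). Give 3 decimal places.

nominal=-25.230 wc=[-27.622,-22.320] rss=0.895

Stack each dimension's contribution:
  -A: nom -31.600 → Σnom=-31.600; wc +0.450/-0.450 → slack +0.450/-0.450; half-tol=0.450, Σhalf²=0.202500
  +B: nom +32.850 → Σnom=1.250; wc +0.160/-0.160 → slack +0.610/-0.610; half-tol=0.160, Σhalf²=0.228100
  -C: nom -12.300 → Σnom=-11.050; wc +0.240/-0.110 → slack +0.850/-0.720; half-tol=0.175, Σhalf²=0.258725
  +D: nom +48.600 → Σnom=37.550; wc +0.280/-0.280 → slack +1.130/-1.000; half-tol=0.280, Σhalf²=0.337125
  +E: nom +7.900 → Σnom=45.450; wc +0.290/-0.260 → slack +1.420/-1.260; half-tol=0.275, Σhalf²=0.412750
  -F: nom -17.100 → Σnom=28.350; wc +0.280/-0.280 → slack +1.700/-1.540; half-tol=0.280, Σhalf²=0.491150
  -G: nom -5.300 → Σnom=23.050; wc +0.220/-0.032 → slack +1.920/-1.572; half-tol=0.126, Σhalf²=0.507026
  -H: nom -9.980 → Σnom=13.070; wc +0.280/-0.280 → slack +2.200/-1.852; half-tol=0.280, Σhalf²=0.585426
  -I: nom -13.600 → Σnom=-0.530; wc +0.210/-0.210 → slack +2.410/-2.062; half-tol=0.210, Σhalf²=0.629526
  -J: nom -24.700 → Σnom=-25.230; wc +0.500/-0.330 → slack +2.910/-2.392; half-tol=0.415, Σhalf²=0.801751
Nominal = -25.230. Worst-case = [-25.230 - 2.392, -25.230 + 2.910] = [-27.622, -22.320]. RSS = √0.801751 = 0.895.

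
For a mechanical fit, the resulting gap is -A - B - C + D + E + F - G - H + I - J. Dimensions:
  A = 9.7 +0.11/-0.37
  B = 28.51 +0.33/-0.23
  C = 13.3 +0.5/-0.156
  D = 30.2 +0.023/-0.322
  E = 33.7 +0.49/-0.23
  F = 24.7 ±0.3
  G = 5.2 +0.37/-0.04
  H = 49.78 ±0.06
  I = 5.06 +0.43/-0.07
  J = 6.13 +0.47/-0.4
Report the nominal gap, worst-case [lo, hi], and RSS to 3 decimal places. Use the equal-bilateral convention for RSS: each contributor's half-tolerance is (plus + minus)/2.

Stack each dimension's contribution:
  -A: nom -9.700 → Σnom=-9.700; wc +0.370/-0.110 → slack +0.370/-0.110; half-tol=0.240, Σhalf²=0.057600
  -B: nom -28.510 → Σnom=-38.210; wc +0.230/-0.330 → slack +0.600/-0.440; half-tol=0.280, Σhalf²=0.136000
  -C: nom -13.300 → Σnom=-51.510; wc +0.156/-0.500 → slack +0.756/-0.940; half-tol=0.328, Σhalf²=0.243584
  +D: nom +30.200 → Σnom=-21.310; wc +0.023/-0.322 → slack +0.779/-1.262; half-tol=0.173, Σhalf²=0.273340
  +E: nom +33.700 → Σnom=12.390; wc +0.490/-0.230 → slack +1.269/-1.492; half-tol=0.360, Σhalf²=0.402940
  +F: nom +24.700 → Σnom=37.090; wc +0.300/-0.300 → slack +1.569/-1.792; half-tol=0.300, Σhalf²=0.492940
  -G: nom -5.200 → Σnom=31.890; wc +0.040/-0.370 → slack +1.609/-2.162; half-tol=0.205, Σhalf²=0.534965
  -H: nom -49.780 → Σnom=-17.890; wc +0.060/-0.060 → slack +1.669/-2.222; half-tol=0.060, Σhalf²=0.538565
  +I: nom +5.060 → Σnom=-12.830; wc +0.430/-0.070 → slack +2.099/-2.292; half-tol=0.250, Σhalf²=0.601065
  -J: nom -6.130 → Σnom=-18.960; wc +0.400/-0.470 → slack +2.499/-2.762; half-tol=0.435, Σhalf²=0.790290
Nominal = -18.960. Worst-case = [-18.960 - 2.762, -18.960 + 2.499] = [-21.722, -16.461]. RSS = √0.790290 = 0.889.

nominal=-18.960 wc=[-21.722,-16.461] rss=0.889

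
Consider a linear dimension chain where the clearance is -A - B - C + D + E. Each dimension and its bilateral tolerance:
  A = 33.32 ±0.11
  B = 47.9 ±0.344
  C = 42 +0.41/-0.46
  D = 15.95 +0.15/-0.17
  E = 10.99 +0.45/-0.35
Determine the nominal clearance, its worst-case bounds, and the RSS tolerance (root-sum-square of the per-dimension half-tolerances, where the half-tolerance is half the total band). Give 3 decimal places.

nominal=-96.280 wc=[-97.664,-94.766] rss=0.711

Stack each dimension's contribution:
  -A: nom -33.320 → Σnom=-33.320; wc +0.110/-0.110 → slack +0.110/-0.110; half-tol=0.110, Σhalf²=0.012100
  -B: nom -47.900 → Σnom=-81.220; wc +0.344/-0.344 → slack +0.454/-0.454; half-tol=0.344, Σhalf²=0.130436
  -C: nom -42.000 → Σnom=-123.220; wc +0.460/-0.410 → slack +0.914/-0.864; half-tol=0.435, Σhalf²=0.319661
  +D: nom +15.950 → Σnom=-107.270; wc +0.150/-0.170 → slack +1.064/-1.034; half-tol=0.160, Σhalf²=0.345261
  +E: nom +10.990 → Σnom=-96.280; wc +0.450/-0.350 → slack +1.514/-1.384; half-tol=0.400, Σhalf²=0.505261
Nominal = -96.280. Worst-case = [-96.280 - 1.384, -96.280 + 1.514] = [-97.664, -94.766]. RSS = √0.505261 = 0.711.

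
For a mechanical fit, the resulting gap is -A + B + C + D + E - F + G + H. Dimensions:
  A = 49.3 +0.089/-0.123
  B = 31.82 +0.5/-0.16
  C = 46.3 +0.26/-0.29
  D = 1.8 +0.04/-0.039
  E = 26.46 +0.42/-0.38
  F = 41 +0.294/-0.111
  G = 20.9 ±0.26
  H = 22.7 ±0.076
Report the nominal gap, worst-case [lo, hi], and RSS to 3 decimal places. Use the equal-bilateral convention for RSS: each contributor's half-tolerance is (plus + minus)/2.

Stack each dimension's contribution:
  -A: nom -49.300 → Σnom=-49.300; wc +0.123/-0.089 → slack +0.123/-0.089; half-tol=0.106, Σhalf²=0.011236
  +B: nom +31.820 → Σnom=-17.480; wc +0.500/-0.160 → slack +0.623/-0.249; half-tol=0.330, Σhalf²=0.120136
  +C: nom +46.300 → Σnom=28.820; wc +0.260/-0.290 → slack +0.883/-0.539; half-tol=0.275, Σhalf²=0.195761
  +D: nom +1.800 → Σnom=30.620; wc +0.040/-0.039 → slack +0.923/-0.578; half-tol=0.040, Σhalf²=0.197321
  +E: nom +26.460 → Σnom=57.080; wc +0.420/-0.380 → slack +1.343/-0.958; half-tol=0.400, Σhalf²=0.357321
  -F: nom -41.000 → Σnom=16.080; wc +0.111/-0.294 → slack +1.454/-1.252; half-tol=0.202, Σhalf²=0.398328
  +G: nom +20.900 → Σnom=36.980; wc +0.260/-0.260 → slack +1.714/-1.512; half-tol=0.260, Σhalf²=0.465928
  +H: nom +22.700 → Σnom=59.680; wc +0.076/-0.076 → slack +1.790/-1.588; half-tol=0.076, Σhalf²=0.471704
Nominal = 59.680. Worst-case = [59.680 - 1.588, 59.680 + 1.790] = [58.092, 61.470]. RSS = √0.471704 = 0.687.

nominal=59.680 wc=[58.092,61.470] rss=0.687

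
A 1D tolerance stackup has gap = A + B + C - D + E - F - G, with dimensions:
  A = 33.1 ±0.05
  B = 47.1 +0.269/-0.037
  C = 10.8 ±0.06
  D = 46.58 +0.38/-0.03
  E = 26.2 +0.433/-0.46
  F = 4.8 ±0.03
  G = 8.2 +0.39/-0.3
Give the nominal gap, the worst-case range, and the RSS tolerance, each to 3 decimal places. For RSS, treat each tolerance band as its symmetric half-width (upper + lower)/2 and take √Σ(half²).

Stack each dimension's contribution:
  +A: nom +33.100 → Σnom=33.100; wc +0.050/-0.050 → slack +0.050/-0.050; half-tol=0.050, Σhalf²=0.002500
  +B: nom +47.100 → Σnom=80.200; wc +0.269/-0.037 → slack +0.319/-0.087; half-tol=0.153, Σhalf²=0.025909
  +C: nom +10.800 → Σnom=91.000; wc +0.060/-0.060 → slack +0.379/-0.147; half-tol=0.060, Σhalf²=0.029509
  -D: nom -46.580 → Σnom=44.420; wc +0.030/-0.380 → slack +0.409/-0.527; half-tol=0.205, Σhalf²=0.071534
  +E: nom +26.200 → Σnom=70.620; wc +0.433/-0.460 → slack +0.842/-0.987; half-tol=0.447, Σhalf²=0.270896
  -F: nom -4.800 → Σnom=65.820; wc +0.030/-0.030 → slack +0.872/-1.017; half-tol=0.030, Σhalf²=0.271796
  -G: nom -8.200 → Σnom=57.620; wc +0.300/-0.390 → slack +1.172/-1.407; half-tol=0.345, Σhalf²=0.390821
Nominal = 57.620. Worst-case = [57.620 - 1.407, 57.620 + 1.172] = [56.213, 58.792]. RSS = √0.390821 = 0.625.

nominal=57.620 wc=[56.213,58.792] rss=0.625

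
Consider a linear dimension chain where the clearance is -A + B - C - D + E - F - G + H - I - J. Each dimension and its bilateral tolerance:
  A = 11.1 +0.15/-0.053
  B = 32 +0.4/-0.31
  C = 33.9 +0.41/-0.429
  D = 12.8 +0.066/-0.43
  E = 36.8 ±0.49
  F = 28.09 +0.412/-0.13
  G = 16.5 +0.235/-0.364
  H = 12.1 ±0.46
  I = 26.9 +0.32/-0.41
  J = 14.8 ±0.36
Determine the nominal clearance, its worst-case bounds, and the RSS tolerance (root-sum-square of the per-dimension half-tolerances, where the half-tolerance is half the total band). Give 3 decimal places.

nominal=-63.190 wc=[-66.403,-59.664] rss=1.119

Stack each dimension's contribution:
  -A: nom -11.100 → Σnom=-11.100; wc +0.053/-0.150 → slack +0.053/-0.150; half-tol=0.101, Σhalf²=0.010302
  +B: nom +32.000 → Σnom=20.900; wc +0.400/-0.310 → slack +0.453/-0.460; half-tol=0.355, Σhalf²=0.136327
  -C: nom -33.900 → Σnom=-13.000; wc +0.429/-0.410 → slack +0.882/-0.870; half-tol=0.419, Σhalf²=0.312307
  -D: nom -12.800 → Σnom=-25.800; wc +0.430/-0.066 → slack +1.312/-0.936; half-tol=0.248, Σhalf²=0.373811
  +E: nom +36.800 → Σnom=11.000; wc +0.490/-0.490 → slack +1.802/-1.426; half-tol=0.490, Σhalf²=0.613911
  -F: nom -28.090 → Σnom=-17.090; wc +0.130/-0.412 → slack +1.932/-1.838; half-tol=0.271, Σhalf²=0.687352
  -G: nom -16.500 → Σnom=-33.590; wc +0.364/-0.235 → slack +2.296/-2.073; half-tol=0.299, Σhalf²=0.777053
  +H: nom +12.100 → Σnom=-21.490; wc +0.460/-0.460 → slack +2.756/-2.533; half-tol=0.460, Σhalf²=0.988653
  -I: nom -26.900 → Σnom=-48.390; wc +0.410/-0.320 → slack +3.166/-2.853; half-tol=0.365, Σhalf²=1.121878
  -J: nom -14.800 → Σnom=-63.190; wc +0.360/-0.360 → slack +3.526/-3.213; half-tol=0.360, Σhalf²=1.251478
Nominal = -63.190. Worst-case = [-63.190 - 3.213, -63.190 + 3.526] = [-66.403, -59.664]. RSS = √1.251478 = 1.119.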